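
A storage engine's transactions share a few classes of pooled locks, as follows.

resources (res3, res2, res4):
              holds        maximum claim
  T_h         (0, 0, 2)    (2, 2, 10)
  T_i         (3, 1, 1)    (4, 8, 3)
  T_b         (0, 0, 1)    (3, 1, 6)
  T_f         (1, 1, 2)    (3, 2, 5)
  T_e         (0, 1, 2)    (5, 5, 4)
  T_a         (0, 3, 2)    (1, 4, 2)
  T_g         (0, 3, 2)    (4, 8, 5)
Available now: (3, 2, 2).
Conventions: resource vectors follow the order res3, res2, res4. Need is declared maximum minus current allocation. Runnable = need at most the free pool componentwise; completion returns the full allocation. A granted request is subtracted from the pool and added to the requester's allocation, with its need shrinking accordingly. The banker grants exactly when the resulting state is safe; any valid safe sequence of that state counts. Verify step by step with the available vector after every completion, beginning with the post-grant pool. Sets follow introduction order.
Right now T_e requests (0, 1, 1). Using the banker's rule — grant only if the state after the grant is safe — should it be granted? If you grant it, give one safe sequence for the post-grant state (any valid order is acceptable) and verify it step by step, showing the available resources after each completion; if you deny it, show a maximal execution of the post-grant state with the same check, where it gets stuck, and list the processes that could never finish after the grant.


GRANT: granting preserves safety; a valid post-grant sequence is T_a, T_f, T_g, T_b, T_h, T_i, T_e.
Key observation: the transfer keeps a workable pool ((3, 1, 1)); T_a starts the safe sequence.
Check on the post-grant state, step by step:
  pool = (3, 1, 1)
  run T_a (needs (1, 1, 0), free (3, 1, 1)); after release of (0, 3, 2) the pool is (3, 4, 3)
  run T_f (needs (2, 1, 3), free (3, 4, 3)); after release of (1, 1, 2) the pool is (4, 5, 5)
  run T_g (needs (4, 5, 3), free (4, 5, 5)); after release of (0, 3, 2) the pool is (4, 8, 7)
  run T_b (needs (3, 1, 5), free (4, 8, 7)); after release of (0, 0, 1) the pool is (4, 8, 8)
  run T_h (needs (2, 2, 8), free (4, 8, 8)); after release of (0, 0, 2) the pool is (4, 8, 10)
  run T_i (needs (1, 7, 2), free (4, 8, 10)); after release of (3, 1, 1) the pool is (7, 9, 11)
  run T_e (needs (5, 3, 1), free (7, 9, 11)); after release of (0, 2, 3) the pool is (7, 11, 14)


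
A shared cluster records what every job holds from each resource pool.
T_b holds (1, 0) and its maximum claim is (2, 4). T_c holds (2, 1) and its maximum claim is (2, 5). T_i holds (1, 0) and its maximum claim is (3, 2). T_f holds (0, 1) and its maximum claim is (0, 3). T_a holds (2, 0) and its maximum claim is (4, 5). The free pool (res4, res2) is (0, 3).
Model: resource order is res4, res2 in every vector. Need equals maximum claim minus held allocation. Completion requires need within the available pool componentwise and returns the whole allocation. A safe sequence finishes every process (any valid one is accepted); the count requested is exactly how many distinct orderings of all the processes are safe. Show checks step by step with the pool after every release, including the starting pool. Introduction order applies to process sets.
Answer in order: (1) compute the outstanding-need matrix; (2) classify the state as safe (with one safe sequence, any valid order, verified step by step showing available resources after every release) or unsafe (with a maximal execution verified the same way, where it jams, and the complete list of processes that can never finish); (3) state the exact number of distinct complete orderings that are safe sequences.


(1) Outstanding need per process (order res4, res2):
  T_b: (1, 4)
  T_c: (0, 4)
  T_i: (2, 2)
  T_f: (0, 2)
  T_a: (2, 5)
(2) The state is SAFE; one workable sequence: T_f, T_c, T_i, T_a, T_b.
Key observation: the order's first zero-slack moment is T_c ((0, 4) needed, (0, 4) free — a requested resource with nothing to spare).
Step-by-step check:
  pool = (0, 3)
  run T_f (needs (0, 2), free (0, 3)); after release of (0, 1) the pool is (0, 4)
  run T_c (needs (0, 4), free (0, 4)); after release of (2, 1) the pool is (2, 5)
  run T_i (needs (2, 2), free (2, 5)); after release of (1, 0) the pool is (3, 5)
  run T_a (needs (2, 5), free (3, 5)); after release of (2, 0) the pool is (5, 5)
  run T_b (needs (1, 4), free (5, 5)); after release of (1, 0) the pool is (6, 5)
(3) Precisely 6 of the possible complete orderings are safe sequences.


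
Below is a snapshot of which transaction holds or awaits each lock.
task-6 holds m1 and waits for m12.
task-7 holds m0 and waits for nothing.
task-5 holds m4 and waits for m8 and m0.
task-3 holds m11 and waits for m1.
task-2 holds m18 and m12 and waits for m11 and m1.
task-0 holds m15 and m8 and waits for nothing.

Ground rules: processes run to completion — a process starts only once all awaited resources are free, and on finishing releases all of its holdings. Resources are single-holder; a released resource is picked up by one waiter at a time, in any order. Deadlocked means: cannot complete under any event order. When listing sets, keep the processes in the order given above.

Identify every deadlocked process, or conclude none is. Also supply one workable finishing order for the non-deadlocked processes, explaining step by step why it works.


The deadlocked set is task-6, task-3 and task-2.
Key observation: the waits loop around task-6 -> task-2 -> task-6 with no way out; task-3 is caught in further circular waits.
A valid finishing order for the others: task-7, task-0, task-5.
Step-by-step check:
  task-7: no waits; runs immediately, freeing m0
  task-0: no waits; runs immediately, freeing m15 and m8
  task-5: everything it awaited (m8 and m0) is free; runs, freeing m4


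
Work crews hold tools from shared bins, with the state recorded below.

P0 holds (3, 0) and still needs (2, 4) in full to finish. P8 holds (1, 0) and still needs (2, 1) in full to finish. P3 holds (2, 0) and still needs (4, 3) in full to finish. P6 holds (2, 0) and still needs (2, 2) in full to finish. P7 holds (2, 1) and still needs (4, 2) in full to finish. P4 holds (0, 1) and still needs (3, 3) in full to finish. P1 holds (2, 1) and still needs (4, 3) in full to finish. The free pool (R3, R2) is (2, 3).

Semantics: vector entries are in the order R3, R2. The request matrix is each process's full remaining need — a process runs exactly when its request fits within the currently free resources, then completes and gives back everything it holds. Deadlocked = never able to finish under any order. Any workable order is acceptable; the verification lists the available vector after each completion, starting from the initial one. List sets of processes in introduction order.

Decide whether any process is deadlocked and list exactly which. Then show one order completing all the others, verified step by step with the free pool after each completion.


No process is deadlocked.
Key observation: beginning at P6, releases accumulate fast enough that every process eventually fits.
The rest can finish in the order P6, P3, P4, P8, P1, P7, P0. Check, step by step:
  pool = (2, 3)
  P6: need (2, 2) fits (2, 3); releases (2, 0), pool now (4, 3)
  P3: need (4, 3) fits (4, 3); releases (2, 0), pool now (6, 3)
  P4: need (3, 3) fits (6, 3); releases (0, 1), pool now (6, 4)
  P8: need (2, 1) fits (6, 4); releases (1, 0), pool now (7, 4)
  P1: need (4, 3) fits (7, 4); releases (2, 1), pool now (9, 5)
  P7: need (4, 2) fits (9, 5); releases (2, 1), pool now (11, 6)
  P0: need (2, 4) fits (11, 6); releases (3, 0), pool now (14, 6)


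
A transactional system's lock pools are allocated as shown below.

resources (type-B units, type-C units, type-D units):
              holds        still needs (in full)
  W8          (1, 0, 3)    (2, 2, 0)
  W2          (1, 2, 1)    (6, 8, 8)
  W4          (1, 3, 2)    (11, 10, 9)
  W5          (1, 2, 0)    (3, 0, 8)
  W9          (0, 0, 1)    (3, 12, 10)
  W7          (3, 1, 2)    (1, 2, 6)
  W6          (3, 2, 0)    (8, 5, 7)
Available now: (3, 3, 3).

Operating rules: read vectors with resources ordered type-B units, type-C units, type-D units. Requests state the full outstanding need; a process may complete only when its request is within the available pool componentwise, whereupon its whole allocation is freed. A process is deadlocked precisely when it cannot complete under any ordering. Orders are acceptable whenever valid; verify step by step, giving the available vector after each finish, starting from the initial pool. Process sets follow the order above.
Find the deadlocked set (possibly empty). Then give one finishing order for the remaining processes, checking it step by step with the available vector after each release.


No process is deadlocked.
Key observation: no deadlock: W8 fits now, and the freed resources carry the rest through.
A valid finishing order for the others: W8, W7, W5, W6, W2, W4, W9. Verifying each step:
  pool = (3, 3, 3)
  W8 needs (2, 2, 0) <= (3, 3, 3) -> finishes; pool += (1, 0, 3) = (4, 3, 6)
  W7 needs (1, 2, 6) <= (4, 3, 6) -> finishes; pool += (3, 1, 2) = (7, 4, 8)
  W5 needs (3, 0, 8) <= (7, 4, 8) -> finishes; pool += (1, 2, 0) = (8, 6, 8)
  W6 needs (8, 5, 7) <= (8, 6, 8) -> finishes; pool += (3, 2, 0) = (11, 8, 8)
  W2 needs (6, 8, 8) <= (11, 8, 8) -> finishes; pool += (1, 2, 1) = (12, 10, 9)
  W4 needs (11, 10, 9) <= (12, 10, 9) -> finishes; pool += (1, 3, 2) = (13, 13, 11)
  W9 needs (3, 12, 10) <= (13, 13, 11) -> finishes; pool += (0, 0, 1) = (13, 13, 12)


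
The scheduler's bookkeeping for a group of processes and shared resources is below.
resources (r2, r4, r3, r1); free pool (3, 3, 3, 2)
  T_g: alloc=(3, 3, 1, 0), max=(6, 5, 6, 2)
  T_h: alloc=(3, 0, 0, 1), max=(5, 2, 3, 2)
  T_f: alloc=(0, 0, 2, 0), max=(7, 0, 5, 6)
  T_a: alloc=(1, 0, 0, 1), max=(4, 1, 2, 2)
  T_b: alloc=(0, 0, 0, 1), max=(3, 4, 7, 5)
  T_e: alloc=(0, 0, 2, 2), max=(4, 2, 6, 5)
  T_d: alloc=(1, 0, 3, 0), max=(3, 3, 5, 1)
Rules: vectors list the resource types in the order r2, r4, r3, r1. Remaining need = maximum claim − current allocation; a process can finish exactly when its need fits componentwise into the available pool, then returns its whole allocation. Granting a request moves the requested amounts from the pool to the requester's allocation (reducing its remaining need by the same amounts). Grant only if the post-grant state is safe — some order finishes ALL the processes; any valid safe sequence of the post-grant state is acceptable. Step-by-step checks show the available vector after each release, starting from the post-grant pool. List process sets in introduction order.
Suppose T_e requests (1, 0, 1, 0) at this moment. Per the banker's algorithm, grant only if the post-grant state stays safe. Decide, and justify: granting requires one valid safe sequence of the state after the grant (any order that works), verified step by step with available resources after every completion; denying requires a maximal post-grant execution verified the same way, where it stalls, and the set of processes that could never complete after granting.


GRANT — the state after the grant stays safe, e.g. via T_d, T_h, T_e, T_a, T_g, T_f, T_b.
Key observation: granting shrinks the pool to (2, 3, 2, 2), yet T_d still fits and the chain goes through.
Step-by-step check of the post-grant state:
  pool = (2, 3, 2, 2)
  T_d needs (2, 3, 2, 1) <= (2, 3, 2, 2) -> finishes; pool += (1, 0, 3, 0) = (3, 3, 5, 2)
  T_h needs (2, 2, 3, 1) <= (3, 3, 5, 2) -> finishes; pool += (3, 0, 0, 1) = (6, 3, 5, 3)
  T_e needs (3, 2, 3, 3) <= (6, 3, 5, 3) -> finishes; pool += (1, 0, 3, 2) = (7, 3, 8, 5)
  T_a needs (3, 1, 2, 1) <= (7, 3, 8, 5) -> finishes; pool += (1, 0, 0, 1) = (8, 3, 8, 6)
  T_g needs (3, 2, 5, 2) <= (8, 3, 8, 6) -> finishes; pool += (3, 3, 1, 0) = (11, 6, 9, 6)
  T_f needs (7, 0, 3, 6) <= (11, 6, 9, 6) -> finishes; pool += (0, 0, 2, 0) = (11, 6, 11, 6)
  T_b needs (3, 4, 7, 4) <= (11, 6, 11, 6) -> finishes; pool += (0, 0, 0, 1) = (11, 6, 11, 7)


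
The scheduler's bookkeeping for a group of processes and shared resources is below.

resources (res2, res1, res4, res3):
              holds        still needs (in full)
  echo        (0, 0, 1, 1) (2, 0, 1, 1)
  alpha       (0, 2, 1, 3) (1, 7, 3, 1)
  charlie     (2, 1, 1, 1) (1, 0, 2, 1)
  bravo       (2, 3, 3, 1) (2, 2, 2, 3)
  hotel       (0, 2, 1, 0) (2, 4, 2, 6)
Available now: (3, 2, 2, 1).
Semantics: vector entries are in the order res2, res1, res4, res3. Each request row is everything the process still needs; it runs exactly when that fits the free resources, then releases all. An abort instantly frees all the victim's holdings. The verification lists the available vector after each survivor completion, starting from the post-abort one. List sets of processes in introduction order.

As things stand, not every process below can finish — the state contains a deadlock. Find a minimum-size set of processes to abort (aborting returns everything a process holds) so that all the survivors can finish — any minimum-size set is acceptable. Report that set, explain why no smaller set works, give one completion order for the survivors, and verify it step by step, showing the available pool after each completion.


Minimum abort set: alpha.
Key observation: no ordering could ever have run hotel before the abort of alpha; with (0, 2, 1, 3) back in the pool it fits at step 4.
Minimality: the empty abort set fails — the state is deadlocked as it stands.
The survivors complete as bravo, echo, charlie, hotel. Walking it through (starting from the post-abort pool):
  pool = (3, 4, 3, 4)
  bravo needs (2, 2, 2, 3) <= (3, 4, 3, 4) -> finishes; pool += (2, 3, 3, 1) = (5, 7, 6, 5)
  echo needs (2, 0, 1, 1) <= (5, 7, 6, 5) -> finishes; pool += (0, 0, 1, 1) = (5, 7, 7, 6)
  charlie needs (1, 0, 2, 1) <= (5, 7, 7, 6) -> finishes; pool += (2, 1, 1, 1) = (7, 8, 8, 7)
  hotel needs (2, 4, 2, 6) <= (7, 8, 8, 7) -> finishes; pool += (0, 2, 1, 0) = (7, 10, 9, 7)


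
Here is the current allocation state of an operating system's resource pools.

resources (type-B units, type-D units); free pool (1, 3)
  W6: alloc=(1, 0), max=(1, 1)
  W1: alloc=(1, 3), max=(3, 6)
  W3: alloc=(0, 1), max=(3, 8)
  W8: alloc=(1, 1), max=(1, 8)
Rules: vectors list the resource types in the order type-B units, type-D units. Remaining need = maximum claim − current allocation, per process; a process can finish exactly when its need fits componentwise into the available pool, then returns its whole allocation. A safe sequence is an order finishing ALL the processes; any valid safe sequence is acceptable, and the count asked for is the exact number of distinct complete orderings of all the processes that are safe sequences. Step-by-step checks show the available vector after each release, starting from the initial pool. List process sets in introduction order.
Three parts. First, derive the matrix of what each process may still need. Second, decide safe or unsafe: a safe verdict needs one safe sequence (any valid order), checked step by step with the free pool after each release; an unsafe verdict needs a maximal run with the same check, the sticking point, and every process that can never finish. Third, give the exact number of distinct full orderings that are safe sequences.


(1) Need matrix, components ordered type-B units, type-D units:
  W6: (0, 1)
  W1: (2, 3)
  W3: (3, 7)
  W8: (0, 7)
(2) The state is UNSAFE.
Key observation: once W6, W1 finish, the pool peaks at (3, 6) — and every remaining process still needs more type-D units than that.
The run W6, W1 cannot be extended any further. Check, step by step:
  pool = (1, 3)
  W6: need (0, 1) fits (1, 3); releases (1, 0), pool now (2, 3)
  W1: need (2, 3) fits (2, 3); releases (1, 3), pool now (3, 6)
  W3 cannot run: need (3, 7) vs free (3, 6) (insufficient type-D units)
  W8 cannot run: need (0, 7) vs free (3, 6) (insufficient type-D units)
Processes that can never finish: W3 and W8.
(3) Exactly 0 of the possible complete orderings are safe sequences.


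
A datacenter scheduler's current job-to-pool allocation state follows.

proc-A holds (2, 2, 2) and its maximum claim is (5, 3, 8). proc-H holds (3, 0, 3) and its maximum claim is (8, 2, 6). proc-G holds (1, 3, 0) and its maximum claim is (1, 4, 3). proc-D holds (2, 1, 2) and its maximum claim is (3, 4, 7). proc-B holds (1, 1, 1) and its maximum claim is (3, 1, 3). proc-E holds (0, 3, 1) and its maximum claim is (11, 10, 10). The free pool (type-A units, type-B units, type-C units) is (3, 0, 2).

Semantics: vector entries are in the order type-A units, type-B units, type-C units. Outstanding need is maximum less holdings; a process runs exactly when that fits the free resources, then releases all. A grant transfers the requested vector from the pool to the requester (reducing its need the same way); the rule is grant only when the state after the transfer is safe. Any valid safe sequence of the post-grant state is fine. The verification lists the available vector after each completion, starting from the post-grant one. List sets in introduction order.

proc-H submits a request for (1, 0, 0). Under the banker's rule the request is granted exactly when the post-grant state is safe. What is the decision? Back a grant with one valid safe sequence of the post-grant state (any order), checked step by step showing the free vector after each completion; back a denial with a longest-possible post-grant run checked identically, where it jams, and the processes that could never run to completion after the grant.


GRANT: granting preserves safety; a valid post-grant sequence is proc-B, proc-G, proc-H, proc-A, proc-D, proc-E.
Key observation: the transfer keeps a workable pool ((2, 0, 2)); proc-B starts the safe sequence.
Step-by-step check of the post-grant state:
  pool = (2, 0, 2)
  proc-B needs (2, 0, 2) <= (2, 0, 2) -> finishes; pool += (1, 1, 1) = (3, 1, 3)
  proc-G needs (0, 1, 3) <= (3, 1, 3) -> finishes; pool += (1, 3, 0) = (4, 4, 3)
  proc-H needs (4, 2, 3) <= (4, 4, 3) -> finishes; pool += (4, 0, 3) = (8, 4, 6)
  proc-A needs (3, 1, 6) <= (8, 4, 6) -> finishes; pool += (2, 2, 2) = (10, 6, 8)
  proc-D needs (1, 3, 5) <= (10, 6, 8) -> finishes; pool += (2, 1, 2) = (12, 7, 10)
  proc-E needs (11, 7, 9) <= (12, 7, 10) -> finishes; pool += (0, 3, 1) = (12, 10, 11)


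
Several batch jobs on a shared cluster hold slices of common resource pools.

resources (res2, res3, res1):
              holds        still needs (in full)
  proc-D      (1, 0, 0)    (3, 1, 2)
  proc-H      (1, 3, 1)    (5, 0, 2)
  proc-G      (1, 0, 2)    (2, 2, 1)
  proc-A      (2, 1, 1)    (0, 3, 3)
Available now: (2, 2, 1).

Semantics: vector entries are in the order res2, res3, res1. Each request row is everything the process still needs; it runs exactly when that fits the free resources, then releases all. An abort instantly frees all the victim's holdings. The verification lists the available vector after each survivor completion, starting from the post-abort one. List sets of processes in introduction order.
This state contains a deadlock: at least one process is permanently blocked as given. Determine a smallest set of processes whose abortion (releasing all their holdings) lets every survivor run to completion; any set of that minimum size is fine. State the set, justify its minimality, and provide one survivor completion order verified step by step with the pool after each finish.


The answer: abort proc-A.
Key observation: before aborting proc-A, proc-H was permanently blocked — no order could ever run it; afterwards it completes at step 3.
No smaller set exists: with zero aborts the deadlock remains.
One survivor order: proc-G, proc-D, proc-H. Verifying each step (post-abort pool first):
  pool = (4, 3, 2)
  proc-G needs (2, 2, 1) <= (4, 3, 2) -> finishes; pool += (1, 0, 2) = (5, 3, 4)
  proc-D needs (3, 1, 2) <= (5, 3, 4) -> finishes; pool += (1, 0, 0) = (6, 3, 4)
  proc-H needs (5, 0, 2) <= (6, 3, 4) -> finishes; pool += (1, 3, 1) = (7, 6, 5)


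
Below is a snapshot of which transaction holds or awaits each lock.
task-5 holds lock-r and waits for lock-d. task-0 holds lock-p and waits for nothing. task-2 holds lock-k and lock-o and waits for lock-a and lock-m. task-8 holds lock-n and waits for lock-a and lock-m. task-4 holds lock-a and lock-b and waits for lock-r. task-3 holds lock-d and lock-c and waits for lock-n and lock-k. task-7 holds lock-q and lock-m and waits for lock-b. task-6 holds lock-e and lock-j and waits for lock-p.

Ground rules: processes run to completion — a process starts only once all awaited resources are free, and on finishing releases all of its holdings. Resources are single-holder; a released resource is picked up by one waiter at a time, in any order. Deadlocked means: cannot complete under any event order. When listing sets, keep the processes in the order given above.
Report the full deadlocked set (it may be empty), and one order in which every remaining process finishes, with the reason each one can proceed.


Deadlocked: task-5, task-2, task-8, task-4, task-3 and task-7.
Key observation: the wait chain closes on itself along task-5 -> task-3 -> task-2 -> task-4 -> task-5; task-8 and task-7 are caught in further circular waits.
The rest can finish in the order task-0, task-6.
Check, step by step:
  run task-0 (it waits on nothing); releases lock-p
  run task-6 (all its waits — lock-p — are resolved); releases lock-e and lock-j


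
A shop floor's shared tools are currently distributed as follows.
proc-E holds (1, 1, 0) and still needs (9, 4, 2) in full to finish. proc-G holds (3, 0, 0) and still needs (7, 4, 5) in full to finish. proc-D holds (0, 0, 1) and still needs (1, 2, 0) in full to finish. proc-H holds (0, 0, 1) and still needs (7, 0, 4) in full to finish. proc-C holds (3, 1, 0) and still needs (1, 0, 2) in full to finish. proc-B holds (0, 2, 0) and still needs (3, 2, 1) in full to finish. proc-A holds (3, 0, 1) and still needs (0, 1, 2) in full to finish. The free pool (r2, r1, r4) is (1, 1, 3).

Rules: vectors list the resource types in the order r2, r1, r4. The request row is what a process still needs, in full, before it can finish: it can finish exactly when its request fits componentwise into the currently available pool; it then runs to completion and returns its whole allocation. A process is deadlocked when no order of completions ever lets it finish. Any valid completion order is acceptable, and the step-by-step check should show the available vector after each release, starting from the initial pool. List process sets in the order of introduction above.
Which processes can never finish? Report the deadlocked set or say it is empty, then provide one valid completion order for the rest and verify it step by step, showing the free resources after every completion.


The deadlocked set is empty.
Key observation: beginning at proc-C, releases accumulate fast enough that every process eventually fits.
The rest can finish in the order proc-C, proc-D, proc-B, proc-A, proc-G, proc-H, proc-E. Walking it through:
  pool = (1, 1, 3)
  run proc-C (needs (1, 0, 2), free (1, 1, 3)); after release of (3, 1, 0) the pool is (4, 2, 3)
  run proc-D (needs (1, 2, 0), free (4, 2, 3)); after release of (0, 0, 1) the pool is (4, 2, 4)
  run proc-B (needs (3, 2, 1), free (4, 2, 4)); after release of (0, 2, 0) the pool is (4, 4, 4)
  run proc-A (needs (0, 1, 2), free (4, 4, 4)); after release of (3, 0, 1) the pool is (7, 4, 5)
  run proc-G (needs (7, 4, 5), free (7, 4, 5)); after release of (3, 0, 0) the pool is (10, 4, 5)
  run proc-H (needs (7, 0, 4), free (10, 4, 5)); after release of (0, 0, 1) the pool is (10, 4, 6)
  run proc-E (needs (9, 4, 2), free (10, 4, 6)); after release of (1, 1, 0) the pool is (11, 5, 6)


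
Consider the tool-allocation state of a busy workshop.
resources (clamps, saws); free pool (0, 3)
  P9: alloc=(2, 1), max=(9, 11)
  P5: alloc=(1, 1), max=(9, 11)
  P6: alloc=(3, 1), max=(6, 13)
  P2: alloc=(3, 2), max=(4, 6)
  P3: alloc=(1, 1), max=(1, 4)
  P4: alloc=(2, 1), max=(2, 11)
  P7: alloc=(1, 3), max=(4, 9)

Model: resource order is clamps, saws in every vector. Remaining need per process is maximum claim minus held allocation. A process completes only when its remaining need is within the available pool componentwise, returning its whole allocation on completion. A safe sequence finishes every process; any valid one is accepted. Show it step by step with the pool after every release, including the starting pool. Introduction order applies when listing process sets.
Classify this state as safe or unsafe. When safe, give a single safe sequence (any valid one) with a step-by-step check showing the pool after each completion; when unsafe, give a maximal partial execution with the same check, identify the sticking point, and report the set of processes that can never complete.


UNSAFE — no complete ordering exists.
Key observation: once P3, P2, P7 finish, the pool peaks at (5, 9) — and every remaining process still needs more saws than that.
A maximal execution: P3, P2, P7 — then nothing else fits. Walking it through:
  pool = (0, 3)
  P3 needs (0, 3) <= (0, 3) -> finishes; pool += (1, 1) = (1, 4)
  P2 needs (1, 4) <= (1, 4) -> finishes; pool += (3, 2) = (4, 6)
  P7 needs (3, 6) <= (4, 6) -> finishes; pool += (1, 3) = (5, 9)
  P9 still needs (7, 10) but only (5, 9) is free — short on clamps and saws
  P5 still needs (8, 10) but only (5, 9) is free — short on clamps and saws
  P6 still needs (3, 12) but only (5, 9) is free — short on saws
  P4 still needs (0, 10) but only (5, 9) is free — short on saws
Never able to finish: P9, P5, P6 and P4.


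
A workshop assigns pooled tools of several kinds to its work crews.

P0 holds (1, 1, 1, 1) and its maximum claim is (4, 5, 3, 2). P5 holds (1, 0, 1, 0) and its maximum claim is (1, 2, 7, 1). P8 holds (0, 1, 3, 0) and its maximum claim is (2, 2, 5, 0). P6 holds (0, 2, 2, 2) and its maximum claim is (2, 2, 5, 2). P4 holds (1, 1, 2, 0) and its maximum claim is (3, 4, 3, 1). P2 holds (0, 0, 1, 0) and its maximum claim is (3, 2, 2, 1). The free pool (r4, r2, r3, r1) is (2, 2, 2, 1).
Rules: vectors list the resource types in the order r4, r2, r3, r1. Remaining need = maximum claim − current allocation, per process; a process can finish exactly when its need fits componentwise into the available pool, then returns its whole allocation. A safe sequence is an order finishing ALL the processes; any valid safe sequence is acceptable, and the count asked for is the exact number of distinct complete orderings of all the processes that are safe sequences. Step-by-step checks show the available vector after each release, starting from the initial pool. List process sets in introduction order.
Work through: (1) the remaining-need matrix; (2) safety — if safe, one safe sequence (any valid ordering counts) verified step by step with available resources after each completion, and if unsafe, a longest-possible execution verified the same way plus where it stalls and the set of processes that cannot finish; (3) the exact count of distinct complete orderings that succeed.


(1) Need matrix, components ordered r4, r2, r3, r1:
  P0: (3, 4, 2, 1)
  P5: (0, 2, 6, 1)
  P8: (2, 1, 2, 0)
  P6: (2, 0, 3, 0)
  P4: (2, 3, 1, 1)
  P2: (3, 2, 1, 1)
(2) SAFE — a valid safe sequence is P8, P6, P5, P0, P4, P2.
Key observation: P8 is the earliest step where a requested resource binds exactly: need (2, 1, 2, 0), pool (2, 2, 2, 1) at its turn.
Verifying each step:
  pool = (2, 2, 2, 1)
  P8: need (2, 1, 2, 0) fits (2, 2, 2, 1); releases (0, 1, 3, 0), pool now (2, 3, 5, 1)
  P6: need (2, 0, 3, 0) fits (2, 3, 5, 1); releases (0, 2, 2, 2), pool now (2, 5, 7, 3)
  P5: need (0, 2, 6, 1) fits (2, 5, 7, 3); releases (1, 0, 1, 0), pool now (3, 5, 8, 3)
  P0: need (3, 4, 2, 1) fits (3, 5, 8, 3); releases (1, 1, 1, 1), pool now (4, 6, 9, 4)
  P4: need (2, 3, 1, 1) fits (4, 6, 9, 4); releases (1, 1, 2, 0), pool now (5, 7, 11, 4)
  P2: need (3, 2, 1, 1) fits (5, 7, 11, 4); releases (0, 0, 1, 0), pool now (5, 7, 12, 4)
(3) Precisely 36 of the possible complete orderings are safe sequences.


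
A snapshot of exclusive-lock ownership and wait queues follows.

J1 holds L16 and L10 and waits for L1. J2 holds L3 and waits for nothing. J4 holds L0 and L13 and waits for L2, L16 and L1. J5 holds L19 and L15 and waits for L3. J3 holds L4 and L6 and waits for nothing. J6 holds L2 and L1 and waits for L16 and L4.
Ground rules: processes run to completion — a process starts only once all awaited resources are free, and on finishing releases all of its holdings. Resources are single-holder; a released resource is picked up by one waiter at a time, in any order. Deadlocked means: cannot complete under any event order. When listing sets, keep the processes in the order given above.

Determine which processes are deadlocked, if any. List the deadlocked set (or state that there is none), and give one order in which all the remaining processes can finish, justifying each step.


Deadlocked: J1, J4 and J6.
Key observation: the loop J1 -> J6 -> J1 blocks itself forever; J4 waits into the deadlock from upstream.
A valid finishing order for the others: J2, J5, J3.
Step-by-step check:
  J2 waits on nothing -> runs at once and releases L3
  run J5 (all its waits — L3 — are resolved); releases L19 and L15
  J3 waits on nothing -> runs at once and releases L4 and L6


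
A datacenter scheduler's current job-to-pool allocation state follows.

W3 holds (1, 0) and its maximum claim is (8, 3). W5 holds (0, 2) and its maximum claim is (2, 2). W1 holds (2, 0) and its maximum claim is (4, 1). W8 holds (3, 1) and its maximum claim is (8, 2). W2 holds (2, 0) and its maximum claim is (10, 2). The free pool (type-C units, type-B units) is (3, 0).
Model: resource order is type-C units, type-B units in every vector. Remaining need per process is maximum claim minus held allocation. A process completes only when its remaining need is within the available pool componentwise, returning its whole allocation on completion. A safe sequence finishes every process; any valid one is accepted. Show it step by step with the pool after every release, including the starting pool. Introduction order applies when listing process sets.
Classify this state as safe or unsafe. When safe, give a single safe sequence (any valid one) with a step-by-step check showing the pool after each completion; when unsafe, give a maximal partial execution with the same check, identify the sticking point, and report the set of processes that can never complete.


SAFE. One safe sequence: W5, W1, W8, W2, W3.
Key observation: the first exact fit in this order is W8 — it needs (5, 1) with (5, 2) free, meeting a requested resource to the last unit.
Step-by-step check:
  pool = (3, 0)
  W5 needs (2, 0) <= (3, 0) -> finishes; pool += (0, 2) = (3, 2)
  W1 needs (2, 1) <= (3, 2) -> finishes; pool += (2, 0) = (5, 2)
  W8 needs (5, 1) <= (5, 2) -> finishes; pool += (3, 1) = (8, 3)
  W2 needs (8, 2) <= (8, 3) -> finishes; pool += (2, 0) = (10, 3)
  W3 needs (7, 3) <= (10, 3) -> finishes; pool += (1, 0) = (11, 3)


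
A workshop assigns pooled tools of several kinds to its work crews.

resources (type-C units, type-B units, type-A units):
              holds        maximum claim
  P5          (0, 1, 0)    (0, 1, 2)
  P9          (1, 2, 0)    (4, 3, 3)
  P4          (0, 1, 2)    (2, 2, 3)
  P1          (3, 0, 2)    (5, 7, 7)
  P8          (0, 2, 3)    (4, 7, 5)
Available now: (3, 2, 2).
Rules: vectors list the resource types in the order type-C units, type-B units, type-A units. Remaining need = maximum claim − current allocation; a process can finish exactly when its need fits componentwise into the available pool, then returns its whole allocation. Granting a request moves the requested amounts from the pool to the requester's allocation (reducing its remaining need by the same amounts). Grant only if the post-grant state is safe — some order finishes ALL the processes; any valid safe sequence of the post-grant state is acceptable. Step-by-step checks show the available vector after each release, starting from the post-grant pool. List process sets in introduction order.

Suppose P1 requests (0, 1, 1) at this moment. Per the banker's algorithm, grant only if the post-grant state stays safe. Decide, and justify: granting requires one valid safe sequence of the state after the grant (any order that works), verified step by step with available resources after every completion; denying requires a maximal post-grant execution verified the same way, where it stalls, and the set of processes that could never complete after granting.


GRANT. The post-grant state is safe; one safe sequence: P4, P9, P5, P8, P1.
Key observation: with (3, 1, 1) left after the transfer, P4 can run at once — the state stays safe.
Verifying the post-grant state step by step:
  pool = (3, 1, 1)
  P4: need (2, 1, 1) fits (3, 1, 1); releases (0, 1, 2), pool now (3, 2, 3)
  P9: need (3, 1, 3) fits (3, 2, 3); releases (1, 2, 0), pool now (4, 4, 3)
  P5: need (0, 0, 2) fits (4, 4, 3); releases (0, 1, 0), pool now (4, 5, 3)
  P8: need (4, 5, 2) fits (4, 5, 3); releases (0, 2, 3), pool now (4, 7, 6)
  P1: need (2, 6, 4) fits (4, 7, 6); releases (3, 1, 3), pool now (7, 8, 9)


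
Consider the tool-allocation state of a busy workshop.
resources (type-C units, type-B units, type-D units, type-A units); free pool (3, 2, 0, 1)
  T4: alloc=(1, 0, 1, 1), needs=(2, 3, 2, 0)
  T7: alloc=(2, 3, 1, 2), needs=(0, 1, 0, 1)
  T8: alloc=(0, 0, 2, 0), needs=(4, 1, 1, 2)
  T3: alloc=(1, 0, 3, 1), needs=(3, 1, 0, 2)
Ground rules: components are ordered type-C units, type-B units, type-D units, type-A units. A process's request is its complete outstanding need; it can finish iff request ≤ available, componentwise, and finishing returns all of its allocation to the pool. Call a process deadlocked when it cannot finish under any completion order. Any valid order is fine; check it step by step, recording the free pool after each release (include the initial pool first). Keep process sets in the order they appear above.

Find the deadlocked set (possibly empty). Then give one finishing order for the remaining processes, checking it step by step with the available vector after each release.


No process is deadlocked.
Key observation: no deadlock: T7 fits now, and the freed resources carry the rest through.
One completion order for the rest: T7, T3, T8, T4. Check, step by step:
  pool = (3, 2, 0, 1)
  run T7 (needs (0, 1, 0, 1), free (3, 2, 0, 1)); after release of (2, 3, 1, 2) the pool is (5, 5, 1, 3)
  run T3 (needs (3, 1, 0, 2), free (5, 5, 1, 3)); after release of (1, 0, 3, 1) the pool is (6, 5, 4, 4)
  run T8 (needs (4, 1, 1, 2), free (6, 5, 4, 4)); after release of (0, 0, 2, 0) the pool is (6, 5, 6, 4)
  run T4 (needs (2, 3, 2, 0), free (6, 5, 6, 4)); after release of (1, 0, 1, 1) the pool is (7, 5, 7, 5)


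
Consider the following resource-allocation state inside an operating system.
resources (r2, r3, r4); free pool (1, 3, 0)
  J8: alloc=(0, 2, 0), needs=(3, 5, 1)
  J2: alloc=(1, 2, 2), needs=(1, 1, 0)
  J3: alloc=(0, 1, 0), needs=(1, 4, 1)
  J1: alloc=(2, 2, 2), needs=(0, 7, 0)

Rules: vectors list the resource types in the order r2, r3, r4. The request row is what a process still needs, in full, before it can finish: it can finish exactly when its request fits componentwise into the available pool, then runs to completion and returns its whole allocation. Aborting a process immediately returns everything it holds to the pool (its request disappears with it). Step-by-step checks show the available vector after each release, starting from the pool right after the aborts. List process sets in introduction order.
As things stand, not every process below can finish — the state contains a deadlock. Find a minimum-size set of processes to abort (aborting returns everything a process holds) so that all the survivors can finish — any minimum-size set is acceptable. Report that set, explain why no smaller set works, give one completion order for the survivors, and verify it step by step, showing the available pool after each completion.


The answer: abort J1.
Key observation: the returned (2, 2, 2) from J1 is what brings J8 — unrunnable before, under any order — into play at step 2.
Minimality: the empty abort set fails — the state is deadlocked as it stands.
The survivors complete as J3, J8, J2. Step-by-step check (starting from the post-abort pool):
  pool = (3, 5, 2)
  run J3 (needs (1, 4, 1), free (3, 5, 2)); after release of (0, 1, 0) the pool is (3, 6, 2)
  run J8 (needs (3, 5, 1), free (3, 6, 2)); after release of (0, 2, 0) the pool is (3, 8, 2)
  run J2 (needs (1, 1, 0), free (3, 8, 2)); after release of (1, 2, 2) the pool is (4, 10, 4)


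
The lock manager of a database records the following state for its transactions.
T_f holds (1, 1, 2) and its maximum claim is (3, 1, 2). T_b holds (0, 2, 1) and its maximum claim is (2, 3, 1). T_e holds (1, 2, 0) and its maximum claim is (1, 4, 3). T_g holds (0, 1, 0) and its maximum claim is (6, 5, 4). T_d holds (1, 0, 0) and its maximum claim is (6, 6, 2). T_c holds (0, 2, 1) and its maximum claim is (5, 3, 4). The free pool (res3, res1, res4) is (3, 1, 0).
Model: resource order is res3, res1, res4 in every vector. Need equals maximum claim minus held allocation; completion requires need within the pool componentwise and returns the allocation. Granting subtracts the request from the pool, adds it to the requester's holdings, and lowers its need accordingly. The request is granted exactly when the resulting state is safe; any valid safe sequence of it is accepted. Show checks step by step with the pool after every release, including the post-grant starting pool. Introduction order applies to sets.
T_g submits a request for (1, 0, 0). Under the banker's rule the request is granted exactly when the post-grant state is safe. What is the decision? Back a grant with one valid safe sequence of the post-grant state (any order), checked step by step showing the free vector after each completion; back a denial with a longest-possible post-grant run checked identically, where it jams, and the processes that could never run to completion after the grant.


DENY: after the grant no complete ordering would exist.
Key observation: after T_b, T_f, T_e complete, (4, 6, 3) is the best the pool ever gets, yet each leftover process wants more res3.
On the post-grant state, T_b, T_f, T_e is a maximal run — nothing extends it. Step-by-step check:
  pool = (2, 1, 0)
  T_b: need (2, 1, 0) fits (2, 1, 0); releases (0, 2, 1), pool now (2, 3, 1)
  T_f: need (2, 0, 0) fits (2, 3, 1); releases (1, 1, 2), pool now (3, 4, 3)
  T_e: need (0, 2, 3) fits (3, 4, 3); releases (1, 2, 0), pool now (4, 6, 3)
  blocked: T_g wants (5, 4, 4), pool (4, 6, 3) — not enough res3 and res4
  blocked: T_d wants (5, 6, 2), pool (4, 6, 3) — not enough res3
  blocked: T_c wants (5, 1, 3), pool (4, 6, 3) — not enough res3
Processes that could never finish after the grant: T_g, T_d and T_c.


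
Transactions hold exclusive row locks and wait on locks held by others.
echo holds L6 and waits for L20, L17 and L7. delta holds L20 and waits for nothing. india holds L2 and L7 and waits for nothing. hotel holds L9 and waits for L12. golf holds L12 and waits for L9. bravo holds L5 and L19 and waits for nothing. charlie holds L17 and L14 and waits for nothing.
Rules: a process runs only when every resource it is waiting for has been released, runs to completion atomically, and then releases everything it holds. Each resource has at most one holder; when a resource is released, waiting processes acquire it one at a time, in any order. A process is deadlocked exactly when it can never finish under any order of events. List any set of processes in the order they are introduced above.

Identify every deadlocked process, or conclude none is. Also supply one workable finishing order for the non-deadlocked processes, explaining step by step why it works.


The deadlocked set is hotel and golf.
Key observation: the waits loop around hotel -> golf -> hotel with no way out; no other process is dragged down with it.
The rest can finish in the order bravo, india, delta, charlie, echo.
Verifying each step:
  bravo: no waits; runs immediately, freeing L5 and L19
  india: no waits; runs immediately, freeing L2 and L7
  delta: no waits; runs immediately, freeing L20
  charlie: no waits; runs immediately, freeing L17 and L14
  echo: everything it awaited (L20, L17 and L7) is free; runs, freeing L6
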